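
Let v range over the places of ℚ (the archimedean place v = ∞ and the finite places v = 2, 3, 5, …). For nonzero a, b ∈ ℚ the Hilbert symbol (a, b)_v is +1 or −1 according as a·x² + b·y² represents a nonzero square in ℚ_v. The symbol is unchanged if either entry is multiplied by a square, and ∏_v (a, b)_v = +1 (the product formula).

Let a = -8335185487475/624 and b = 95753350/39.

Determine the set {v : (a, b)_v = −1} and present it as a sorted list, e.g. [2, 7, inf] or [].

[2, 3, 13, 19]

(a, b) ≡ (-429, 25194) mod (ℚ^×)²; places V = {2, 3, 5, 7, 11, 13, 17, 19, ∞}.
(a,b)_∞: sgn(-429)=−, sgn(25194)=+, so +1.
(a,b)_7: α=4, u≡3; β=2, v≡4 (mod 7); (3|7)=-1, (4|7)=+1; sign (−1)^0·-1^2·+1^4 = +1.
(a,b)_17: α=2, u≡9; β=1, v≡5 (mod 17); (9|17)=+1, (5|17)=-1; sign (−1)^0·+1^1·-1^2 = +1.
(a,b)_5: α=2, u≡4; β=2, v≡1 (mod 5); (4|5)=+1, (1|5)=+1; sign (−1)^0·+1^2·+1^2 = +1.
(a,b)_19: α=2, u≡18; β=1, v≡14 (mod 19); (18|19)=-1, (14|19)=-1; sign (−1)^0·-1^1·-1^2 = -1.
(a,b)_13: α=-1, u≡7; β=-1, v≡10 (mod 13); (7|13)=-1, (10|13)=+1; sign (−1)^0·-1^-1·+1^-1 = -1.
(a,b)_3: α=-1, u≡1; β=-1, v≡1 (mod 3); (1|3)=+1, (1|3)=+1; sign (−1)^1·+1^-1·+1^-1 = -1.
(a,b)_11: α=3, u≡4; β=2, v≡9 (mod 11); (4|11)=+1, (9|11)=+1; sign (−1)^0·+1^2·+1^3 = +1.
(a,b)_2: α=-4, β=1; u≡3, v≡5 (mod 8); ε(u)ε(v)=1·0, αω(v)=-4·1, βω(u)=1·1; sum ≡ 1  ⇒  -1.
(-429, 25194 / ℚ) ramifies at {2, 3, 13, 19}: a division algebra.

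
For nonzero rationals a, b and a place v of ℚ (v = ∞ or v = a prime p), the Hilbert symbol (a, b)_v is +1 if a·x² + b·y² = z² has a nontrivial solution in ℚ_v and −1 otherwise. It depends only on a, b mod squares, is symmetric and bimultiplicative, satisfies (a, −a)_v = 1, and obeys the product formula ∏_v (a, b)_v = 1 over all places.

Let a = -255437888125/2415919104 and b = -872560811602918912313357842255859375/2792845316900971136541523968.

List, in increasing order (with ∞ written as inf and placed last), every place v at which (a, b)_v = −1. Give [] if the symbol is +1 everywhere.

(a, b) ≡ (-589, -358701) mod (ℚ^×)²; places V = {2, 3, 5, 7, 17, 19, 29, 31, 37, ∞}.
(a,b)_37: α=0, u≡1; β=-2, v≡23 (mod 37); (1|37)=+1, (23|37)=-1; sign (−1)^0·+1^-2·-1^0 = +1.
(a,b)_29: α=0, u≡20; β=3, v≡17 (mod 29); (20|29)=+1, (17|29)=-1; sign (−1)^0·+1^3·-1^0 = +1.
(a,b)_∞: sgn(-589)=−, sgn(-358701)=−, so -1.
(a,b)_31: α=1, u≡3; β=1, v≡6 (mod 31); (3|31)=-1, (6|31)=-1; sign (−1)^1·-1^1·-1^1 = -1.
(a,b)_17: α=2, u≡5; β=6, v≡4 (mod 17); (5|17)=-1, (4|17)=+1; sign (−1)^0·-1^6·+1^2 = +1.
(a,b)_19: α=1, u≡7; β=5, v≡11 (mod 19); (7|19)=+1, (11|19)=+1; sign (−1)^1·+1^5·+1^1 = -1.
(a,b)_5: α=4, u≡1; β=10, v≡1 (mod 5); (1|5)=+1, (1|5)=+1; sign (−1)^0·+1^10·+1^4 = +1.
(a,b)_2: α=-28, β=-76; u≡3, v≡3 (mod 8); ε(u)ε(v)=1·1, αω(v)=-28·1, βω(u)=-76·1; sum ≡ 1  ⇒  -1.
(a,b)_3: α=-2, u≡2; β=-3, v≡1 (mod 3); (2|3)=-1, (1|3)=+1; sign (−1)^0·-1^-3·+1^-2 = -1.
(a,b)_7: α=4, u≡6; β=11, v≡4 (mod 7); (6|7)=-1, (4|7)=+1; sign (−1)^0·-1^11·+1^4 = -1.
|Ram(-589, -358701)| = 6, even; anisotropic at {2, 3, 7, 19, 31, ∞}.

[2, 3, 7, 19, 31, inf]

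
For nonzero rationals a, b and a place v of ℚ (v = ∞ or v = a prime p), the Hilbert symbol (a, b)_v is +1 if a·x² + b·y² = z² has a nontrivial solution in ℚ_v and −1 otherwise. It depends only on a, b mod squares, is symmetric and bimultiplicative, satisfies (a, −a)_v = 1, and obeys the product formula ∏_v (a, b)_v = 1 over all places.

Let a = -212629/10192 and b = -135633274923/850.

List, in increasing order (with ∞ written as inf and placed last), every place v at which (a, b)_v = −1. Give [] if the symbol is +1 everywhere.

[3, 13, 17, 19, 31, inf]

(a, b) ≡ (-7657, -102) mod (ℚ^×)²; places V = {2, 3, 5, 7, 13, 17, 19, 31, ∞}.
(a,b)_17: α=0, u≡14; β=-1, v≡11 (mod 17); (14|17)=-1, (11|17)=-1; sign (−1)^0·-1^-1·-1^0 = -1.
(a,b)_∞: sgn(-7657)=−, sgn(-102)=−, so -1.
(a,b)_5: α=0, u≡3; β=-2, v≡3 (mod 5); (3|5)=-1, (3|5)=-1; sign (−1)^0·-1^-2·-1^0 = +1.
(a,b)_2: α=-4, β=-1; u≡7, v≡5 (mod 8); ε(u)ε(v)=1·0, αω(v)=-4·1, βω(u)=-1·0; sum ≡ 0  ⇒  +1.
(a,b)_13: α=-1, u≡3; β=0, v≡2 (mod 13); (3|13)=+1, (2|13)=-1; sign (−1)^0·+1^0·-1^-1 = -1.
(a,b)_7: α=-2, u≡2; β=0, v≡5 (mod 7); (2|7)=+1, (5|7)=-1; sign (−1)^0·+1^0·-1^-2 = +1.
(a,b)_3: α=0, u≡2; β=1, v≡2 (mod 3); (2|3)=-1, (2|3)=-1; sign (−1)^0·-1^1·-1^0 = -1.
(a,b)_19: α=3, u≡8; β=6, v≡18 (mod 19); (8|19)=-1, (18|19)=-1; sign (−1)^0·-1^6·-1^3 = -1.
(a,b)_31: α=1, u≡10; β=2, v≡21 (mod 31); (10|31)=+1, (21|31)=-1; sign (−1)^0·+1^2·-1^1 = -1.
|Ram(-7657, -102)| = 6, even; anisotropic at {3, 13, 17, 19, 31, ∞}.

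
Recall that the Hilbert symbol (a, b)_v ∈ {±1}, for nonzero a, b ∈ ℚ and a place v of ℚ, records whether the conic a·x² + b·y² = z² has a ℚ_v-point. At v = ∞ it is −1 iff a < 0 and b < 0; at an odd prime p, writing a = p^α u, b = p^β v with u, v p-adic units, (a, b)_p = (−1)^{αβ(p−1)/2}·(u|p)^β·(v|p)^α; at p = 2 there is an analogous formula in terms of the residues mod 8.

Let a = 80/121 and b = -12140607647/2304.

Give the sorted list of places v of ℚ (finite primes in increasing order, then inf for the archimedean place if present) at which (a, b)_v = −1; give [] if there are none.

(a, b) ≡ (5, -857327) mod (ℚ^×)²; places V = {2, 3, 5, 7, 11, 17, 29, 37, 47, ∞}.
(a,b)_17: α=0, u≡6; β=3, v≡2 (mod 17); (6|17)=-1, (2|17)=+1; sign (−1)^0·-1^3·+1^0 = -1.
(a,b)_3: α=0, u≡2; β=-2, v≡1 (mod 3); (2|3)=-1, (1|3)=+1; sign (−1)^0·-1^-2·+1^0 = +1.
(a,b)_37: α=0, u≡8; β=1, v≡9 (mod 37); (8|37)=-1, (9|37)=+1; sign (−1)^0·-1^1·+1^0 = -1.
(a,b)_29: α=0, u≡16; β=1, v≡14 (mod 29); (16|29)=+1, (14|29)=-1; sign (−1)^0·+1^1·-1^0 = +1.
(a,b)_7: α=0, u≡5; β=2, v≡3 (mod 7); (5|7)=-1, (3|7)=-1; sign (−1)^0·-1^2·-1^0 = +1.
(a,b)_11: α=-2, u≡3; β=0, v≡6 (mod 11); (3|11)=+1, (6|11)=-1; sign (−1)^0·+1^0·-1^-2 = +1.
(a,b)_5: α=1, u≡1; β=0, v≡2 (mod 5); (1|5)=+1, (2|5)=-1; sign (−1)^0·+1^0·-1^1 = -1.
(a,b)_47: α=0, u≡43; β=1, v≡24 (mod 47); (43|47)=-1, (24|47)=+1; sign (−1)^0·-1^1·+1^0 = -1.
(a,b)_2: α=4, β=-8; u≡5, v≡1 (mod 8); ε(u)ε(v)=0·0, αω(v)=4·0, βω(u)=-8·1; sum ≡ 0  ⇒  +1.
(a,b)_∞: sgn(5)=+, sgn(-857327)=−, so +1.
|Ram(5, -857327)| = 4, even; anisotropic at {5, 17, 37, 47}.

[5, 17, 37, 47]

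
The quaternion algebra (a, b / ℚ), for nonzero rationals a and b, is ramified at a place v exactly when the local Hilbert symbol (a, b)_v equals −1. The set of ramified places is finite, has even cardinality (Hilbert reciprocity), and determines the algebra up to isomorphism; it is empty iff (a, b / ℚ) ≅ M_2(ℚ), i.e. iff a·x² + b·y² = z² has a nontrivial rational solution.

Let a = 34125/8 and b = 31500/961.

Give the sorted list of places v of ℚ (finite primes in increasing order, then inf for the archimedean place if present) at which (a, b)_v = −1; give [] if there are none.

Mod squares: a ≡ 2730, b ≡ 35. Check v ∈ {∞, 2, 3, 5, 7, 13, 31}.
v=∞: 2730 > 0 and 35 > 0  ⇒  (a,b)_∞ = +1.
v=13: a=13^1·(≡8), b=13^0·(≡12) mod 13; (8|13)=-1, (12|13)=+1; (−1)^{1·0·6}·(-1)^0·(+1)^1 = +1.
v=7: a=7^1·(≡3), b=7^1·(≡3) mod 7; (3|7)=-1, (3|7)=-1; (−1)^{1·1·3}·(-1)^1·(-1)^1 = -1.
v=3: a=3^1·(≡1), b=3^2·(≡2) mod 3; (1|3)=+1, (2|3)=-1; (−1)^{1·2·1}·(+1)^2·(-1)^1 = -1.
v=2: v_2(a)=-3, v_2(b)=2; units ≡ 5, 3 (mod 8); ε·ε+αω+βω = 0·1+-3·1+2·1 ≡ 1  ⇒  (a,b)_2 = -1.
v=5: a=5^3·(≡1), b=5^3·(≡2) mod 5; (1|5)=+1, (2|5)=-1; (−1)^{3·3·2}·(+1)^3·(-1)^3 = -1.
v=31: a=31^0·(≡7), b=31^-2·(≡4) mod 31; (7|31)=+1, (4|31)=+1; (−1)^{0·-2·15}·(+1)^-2·(+1)^0 = +1.
|Ram(2730, 35)| = 4, even; anisotropic at {2, 3, 5, 7}.

[2, 3, 5, 7]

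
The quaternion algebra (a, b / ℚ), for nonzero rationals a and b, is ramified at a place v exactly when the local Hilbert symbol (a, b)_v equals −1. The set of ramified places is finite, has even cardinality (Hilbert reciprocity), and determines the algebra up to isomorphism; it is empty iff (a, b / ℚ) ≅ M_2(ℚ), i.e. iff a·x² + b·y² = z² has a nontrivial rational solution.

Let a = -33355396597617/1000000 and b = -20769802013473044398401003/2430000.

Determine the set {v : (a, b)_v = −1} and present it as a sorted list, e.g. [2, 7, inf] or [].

[2, 17, 23, 43, 47, inf]

(a, b) ≡ (-1677752457, -88689) mod (ℚ^×)²; places V = {2, 3, 5, 7, 17, 23, 29, 31, 37, 43, 47, 53, ∞}.
(a,b)_43: α=1, u≡24; β=2, v≡18 (mod 43); (24|43)=+1, (18|43)=-1; sign (−1)^0·+1^2·-1^1 = -1.
(a,b)_17: α=1, u≡14; β=1, v≡2 (mod 17); (14|17)=-1, (2|17)=+1; sign (−1)^0·-1^1·+1^1 = -1.
(a,b)_23: α=1, u≡9; β=2, v≡7 (mod 23); (9|23)=+1, (7|23)=-1; sign (−1)^0·+1^2·-1^1 = -1.
(a,b)_7: α=0, u≡4; β=2, v≡2 (mod 7); (4|7)=+1, (2|7)=+1; sign (−1)^0·+1^2·+1^0 = +1.
(a,b)_53: α=0, u≡32; β=4, v≡22 (mod 53); (32|53)=-1, (22|53)=-1; sign (−1)^0·-1^4·-1^0 = +1.
(a,b)_5: α=-6, u≡2; β=-4, v≡4 (mod 5); (2|5)=-1, (4|5)=+1; sign (−1)^0·-1^-4·+1^-6 = +1.
(a,b)_37: α=1, u≡17; β=1, v≡32 (mod 37); (17|37)=-1, (32|37)=-1; sign (−1)^0·-1^1·-1^1 = +1.
(a,b)_∞: sgn(-1677752457)=−, sgn(-88689)=−, so -1.
(a,b)_47: α=2, u≡20; β=3, v≡44 (mod 47); (20|47)=-1, (44|47)=-1; sign (−1)^0·-1^3·-1^2 = -1.
(a,b)_31: α=1, u≡27; β=0, v≡7 (mod 31); (27|31)=-1, (7|31)=+1; sign (−1)^0·-1^0·+1^1 = +1.
(a,b)_2: α=-6, β=-4; u≡7, v≡7 (mod 8); ε(u)ε(v)=1·1, αω(v)=-6·0, βω(u)=-4·0; sum ≡ 1  ⇒  -1.
(a,b)_3: α=3, u≡1; β=-5, v≡2 (mod 3); (1|3)=+1, (2|3)=-1; sign (−1)^1·+1^-5·-1^3 = +1.
(a,b)_29: α=1, u≡15; β=2, v≡23 (mod 29); (15|29)=-1, (23|29)=+1; sign (−1)^0·-1^2·+1^1 = +1.
|Ram(-1677752457, -88689)| = 6, even; anisotropic at {2, 17, 23, 43, 47, ∞}.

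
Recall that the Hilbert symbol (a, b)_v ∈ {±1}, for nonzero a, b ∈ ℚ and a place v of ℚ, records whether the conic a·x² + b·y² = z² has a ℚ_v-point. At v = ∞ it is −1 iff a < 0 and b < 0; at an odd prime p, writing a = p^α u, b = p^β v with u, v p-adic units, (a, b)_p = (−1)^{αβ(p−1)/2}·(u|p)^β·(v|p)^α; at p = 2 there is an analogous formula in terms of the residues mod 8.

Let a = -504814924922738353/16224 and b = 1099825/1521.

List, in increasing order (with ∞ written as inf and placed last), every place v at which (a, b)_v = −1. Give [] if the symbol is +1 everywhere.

[37, 41]

Mod squares: a ≡ -263958, b ≡ 43993. Check v ∈ {∞, 2, 3, 5, 7, 11, 13, 29, 37, 41}.
v=∞: -263958 < 0 and 43993 > 0  ⇒  (a,b)_∞ = +1.
v=5: a=5^0·(≡3), b=5^2·(≡3) mod 5; (3|5)=-1, (3|5)=-1; (−1)^{0·2·2}·(-1)^2·(-1)^0 = +1.
v=11: a=11^2·(≡1), b=11^0·(≡4) mod 11; (1|11)=+1, (4|11)=+1; (−1)^{2·0·5}·(+1)^0·(+1)^2 = +1.
v=13: a=13^-2·(≡5), b=13^-2·(≡10) mod 13; (5|13)=-1, (10|13)=+1; (−1)^{-2·-2·6}·(-1)^-2·(+1)^-2 = +1.
v=2: v_2(a)=-5, v_2(b)=0; units ≡ 5, 1 (mod 8); ε·ε+αω+βω = 0·0+-5·0+0·1 ≡ 0  ⇒  (a,b)_2 = +1.
v=29: a=29^3·(≡25), b=29^1·(≡24) mod 29; (25|29)=+1, (24|29)=+1; (−1)^{3·1·14}·(+1)^1·(+1)^3 = +1.
v=41: a=41^3·(≡21), b=41^1·(≡13) mod 41; (21|41)=+1, (13|41)=-1; (−1)^{3·1·20}·(+1)^1·(-1)^3 = -1.
v=37: a=37^3·(≡30), b=37^1·(≡22) mod 37; (30|37)=+1, (22|37)=-1; (−1)^{3·1·18}·(+1)^1·(-1)^3 = -1.
v=3: a=3^-1·(≡1), b=3^-2·(≡1) mod 3; (1|3)=+1, (1|3)=+1; (−1)^{-1·-2·1}·(+1)^-2·(+1)^-1 = +1.
v=7: a=7^2·(≡6), b=7^0·(≡3) mod 7; (6|7)=-1, (3|7)=-1; (−1)^{2·0·3}·(-1)^0·(-1)^2 = +1.
|Ram(-263958, 43993)| = 2, even; anisotropic at {37, 41}.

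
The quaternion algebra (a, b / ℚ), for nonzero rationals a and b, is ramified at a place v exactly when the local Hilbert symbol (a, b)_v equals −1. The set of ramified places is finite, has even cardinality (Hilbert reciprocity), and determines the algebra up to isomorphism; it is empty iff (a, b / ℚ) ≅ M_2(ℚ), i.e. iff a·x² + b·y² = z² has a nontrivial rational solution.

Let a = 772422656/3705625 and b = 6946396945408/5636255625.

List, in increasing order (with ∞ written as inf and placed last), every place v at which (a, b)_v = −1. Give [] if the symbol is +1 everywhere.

(a, b) ≡ (551, 9367) mod (ℚ^×)²; places V = {2, 3, 5, 7, 11, 13, 17, 19, 23, 29, 37, ∞}.
(a,b)_23: α=0, u≡21; β=2, v≡4 (mod 23); (21|23)=-1, (4|23)=+1; sign (−1)^0·-1^2·+1^0 = +1.
(a,b)_∞: sgn(551)=+, sgn(9367)=+, so +1.
(a,b)_3: α=0, u≡2; β=-2, v≡1 (mod 3); (2|3)=-1, (1|3)=+1; sign (−1)^0·-1^-2·+1^0 = +1.
(a,b)_11: α=-2, u≡5; β=-2, v≡10 (mod 11); (5|11)=+1, (10|11)=-1; sign (−1)^0·+1^-2·-1^-2 = +1.
(a,b)_17: α=0, u≡3; β=1, v≡5 (mod 17); (3|17)=-1, (5|17)=-1; sign (−1)^0·-1^1·-1^0 = -1.
(a,b)_2: α=10, β=10; u≡7, v≡7 (mod 8); ε(u)ε(v)=1·1, αω(v)=10·0, βω(u)=10·0; sum ≡ 1  ⇒  -1.
(a,b)_5: α=-4, u≡4; β=-4, v≡2 (mod 5); (4|5)=+1, (2|5)=-1; sign (−1)^0·+1^-4·-1^-4 = +1.
(a,b)_7: α=-2, u≡3; β=-2, v≡4 (mod 7); (3|7)=-1, (4|7)=+1; sign (−1)^0·-1^-2·+1^-2 = +1.
(a,b)_29: α=1, u≡8; β=1, v≡13 (mod 29); (8|29)=-1, (13|29)=+1; sign (−1)^0·-1^1·+1^1 = -1.
(a,b)_19: α=1, u≡10; β=1, v≡3 (mod 19); (10|19)=-1, (3|19)=-1; sign (−1)^1·-1^1·-1^1 = -1.
(a,b)_37: α=2, u≡11; β=2, v≡24 (mod 37); (11|37)=+1, (24|37)=-1; sign (−1)^0·+1^2·-1^2 = +1.
(a,b)_13: α=0, u≡5; β=-2, v≡7 (mod 13); (5|13)=-1, (7|13)=-1; sign (−1)^0·-1^-2·-1^0 = +1.
|Ram(551, 9367)| = 4, even; anisotropic at {2, 17, 19, 29}.

[2, 17, 19, 29]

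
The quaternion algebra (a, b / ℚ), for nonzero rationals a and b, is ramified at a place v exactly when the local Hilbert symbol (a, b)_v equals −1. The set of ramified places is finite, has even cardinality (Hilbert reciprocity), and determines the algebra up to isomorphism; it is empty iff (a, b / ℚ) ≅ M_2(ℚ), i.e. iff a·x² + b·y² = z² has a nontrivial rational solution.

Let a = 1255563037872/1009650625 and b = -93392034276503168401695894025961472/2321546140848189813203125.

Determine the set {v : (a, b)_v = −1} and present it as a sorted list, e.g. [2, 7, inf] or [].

Mod squares: a ≡ 3, b ≡ -28290. Check v ∈ {∞, 2, 3, 5, 11, 13, 17, 23, 29, 31, 41, 43}.
v=23: a=23^0·(≡3), b=23^1·(≡6) mod 23; (3|23)=+1, (6|23)=+1; (−1)^{0·1·11}·(+1)^1·(+1)^0 = +1.
v=2: v_2(a)=4, v_2(b)=15; units ≡ 3, 7 (mod 8); ε·ε+αω+βω = 1·1+4·0+15·1 ≡ 0  ⇒  (a,b)_2 = +1.
v=43: a=43^0·(≡39), b=43^2·(≡16) mod 43; (39|43)=-1, (16|43)=+1; (−1)^{0·2·21}·(-1)^2·(+1)^0 = +1.
v=29: a=29^2·(≡19), b=29^6·(≡15) mod 29; (19|29)=-1, (15|29)=-1; (−1)^{2·6·14}·(-1)^6·(-1)^2 = +1.
v=41: a=41^-2·(≡22), b=41^-5·(≡14) mod 41; (22|41)=-1, (14|41)=-1; (−1)^{-2·-5·20}·(-1)^-5·(-1)^-2 = -1.
v=31: a=31^-2·(≡29), b=31^-6·(≡15) mod 31; (29|31)=-1, (15|31)=-1; (−1)^{-2·-6·15}·(-1)^-6·(-1)^-2 = +1.
v=5: a=5^-4·(≡2), b=5^-7·(≡2) mod 5; (2|5)=-1, (2|5)=-1; (−1)^{-4·-7·2}·(-1)^-7·(-1)^-4 = -1.
v=11: a=11^2·(≡4), b=11^4·(≡10) mod 11; (4|11)=+1, (10|11)=-1; (−1)^{2·4·5}·(+1)^4·(-1)^2 = +1.
v=3: a=3^3·(≡1), b=3^13·(≡2) mod 3; (1|3)=+1, (2|3)=-1; (−1)^{3·13·1}·(+1)^13·(-1)^3 = +1.
v=13: a=13^4·(≡12), b=13^6·(≡2) mod 13; (12|13)=+1, (2|13)=-1; (−1)^{4·6·6}·(+1)^6·(-1)^4 = +1.
v=17: a=17^0·(≡11), b=17^-2·(≡4) mod 17; (11|17)=-1, (4|17)=+1; (−1)^{0·-2·8}·(-1)^-2·(+1)^0 = +1.
v=∞: 3 > 0 and -28290 < 0  ⇒  (a,b)_∞ = +1.
Ram(3, -28290) = {5, 41}; no ℚ_5-point on the conic.

[5, 41]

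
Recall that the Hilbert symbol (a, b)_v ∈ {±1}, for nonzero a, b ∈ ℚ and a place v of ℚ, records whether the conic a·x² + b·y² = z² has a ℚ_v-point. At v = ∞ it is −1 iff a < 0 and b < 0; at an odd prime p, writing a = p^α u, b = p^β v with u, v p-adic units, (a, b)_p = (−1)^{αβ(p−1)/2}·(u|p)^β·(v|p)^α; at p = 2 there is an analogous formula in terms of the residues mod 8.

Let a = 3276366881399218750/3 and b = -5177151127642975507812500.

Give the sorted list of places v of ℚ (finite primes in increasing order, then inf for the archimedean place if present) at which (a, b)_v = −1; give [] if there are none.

[2, 17]

(a, b) ≡ (25194, -2717) mod (ℚ^×)²; places V = {2, 3, 5, 11, 13, 17, 19, ∞}.
(a,b)_5: α=8, u≡4; β=10, v≡3 (mod 5); (4|5)=+1, (3|5)=-1; sign (−1)^0·+1^10·-1^8 = +1.
(a,b)_2: α=1, β=2; u≡5, v≡3 (mod 8); ε(u)ε(v)=0·1, αω(v)=1·1, βω(u)=2·1; sum ≡ 1  ⇒  -1.
(a,b)_3: α=-1, u≡1; β=0, v≡1 (mod 3); (1|3)=+1, (1|3)=+1; sign (−1)^0·+1^0·+1^-1 = +1.
(a,b)_17: α=3, u≡5; β=4, v≡5 (mod 17); (5|17)=-1, (5|17)=-1; sign (−1)^0·-1^4·-1^3 = -1.
(a,b)_∞: sgn(25194)=+, sgn(-2717)=−, so +1.
(a,b)_13: α=5, u≡10; β=7, v≡1 (mod 13); (10|13)=+1, (1|13)=+1; sign (−1)^0·+1^7·+1^5 = +1.
(a,b)_11: α=2, u≡1; β=3, v≡8 (mod 11); (1|11)=+1, (8|11)=-1; sign (−1)^0·+1^3·-1^2 = +1.
(a,b)_19: α=1, u≡12; β=1, v≡11 (mod 19); (12|19)=-1, (11|19)=+1; sign (−1)^1·-1^1·+1^1 = +1.
(25194, -2717 / ℚ) ramifies at {2, 17}: a division algebra.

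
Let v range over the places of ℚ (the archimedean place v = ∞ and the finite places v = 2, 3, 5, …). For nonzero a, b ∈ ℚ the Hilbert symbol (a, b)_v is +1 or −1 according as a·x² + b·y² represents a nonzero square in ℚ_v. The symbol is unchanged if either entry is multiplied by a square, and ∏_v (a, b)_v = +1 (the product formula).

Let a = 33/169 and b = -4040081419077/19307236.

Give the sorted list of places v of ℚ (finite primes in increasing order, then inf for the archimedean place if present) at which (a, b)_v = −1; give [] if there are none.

Mod squares: a ≡ 33, b ≡ -30660333. Check v ∈ {∞, 2, 3, 11, 13, 17, 31, 41, 43}.
v=43: a=43^0·(≡32), b=43^1·(≡41) mod 43; (32|43)=-1, (41|43)=+1; (−1)^{0·1·21}·(-1)^1·(+1)^0 = -1.
v=∞: 33 > 0 and -30660333 < 0  ⇒  (a,b)_∞ = +1.
v=13: a=13^-2·(≡7), b=13^-6·(≡6) mod 13; (7|13)=-1, (6|13)=-1; (−1)^{-2·-6·6}·(-1)^-6·(-1)^-2 = +1.
v=17: a=17^0·(≡1), b=17^1·(≡1) mod 17; (1|17)=+1, (1|17)=+1; (−1)^{0·1·8}·(+1)^1·(+1)^0 = +1.
v=11: a=11^1·(≡9), b=11^5·(≡5) mod 11; (9|11)=+1, (5|11)=+1; (−1)^{1·5·5}·(+1)^5·(+1)^1 = -1.
v=41: a=41^0·(≡23), b=41^1·(≡19) mod 41; (23|41)=+1, (19|41)=-1; (−1)^{0·1·20}·(+1)^1·(-1)^0 = +1.
v=3: a=3^1·(≡2), b=3^3·(≡1) mod 3; (2|3)=-1, (1|3)=+1; (−1)^{1·3·1}·(-1)^3·(+1)^1 = +1.
v=31: a=31^0·(≡9), b=31^1·(≡21) mod 31; (9|31)=+1, (21|31)=-1; (−1)^{0·1·15}·(+1)^1·(-1)^0 = +1.
v=2: v_2(a)=0, v_2(b)=-2; units ≡ 1, 3 (mod 8); ε·ε+αω+βω = 0·1+0·1+-2·0 ≡ 0  ⇒  (a,b)_2 = +1.
|Ram(33, -30660333)| = 2, even; anisotropic at {11, 43}.

[11, 43]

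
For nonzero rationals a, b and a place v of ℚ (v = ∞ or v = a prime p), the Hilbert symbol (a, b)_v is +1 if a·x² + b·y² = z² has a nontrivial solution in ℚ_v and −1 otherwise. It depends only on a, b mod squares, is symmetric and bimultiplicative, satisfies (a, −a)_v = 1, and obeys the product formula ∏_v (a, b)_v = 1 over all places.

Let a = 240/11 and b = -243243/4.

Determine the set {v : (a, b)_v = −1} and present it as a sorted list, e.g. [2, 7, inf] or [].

Mod squares: a ≡ 165, b ≡ -3003. Check v ∈ {∞, 2, 3, 5, 7, 11, 13}.
v=13: a=13^0·(≡10), b=13^1·(≡12) mod 13; (10|13)=+1, (12|13)=+1; (−1)^{0·1·6}·(+1)^1·(+1)^0 = +1.
v=7: a=7^0·(≡4), b=7^1·(≡5) mod 7; (4|7)=+1, (5|7)=-1; (−1)^{0·1·3}·(+1)^1·(-1)^0 = +1.
v=11: a=11^-1·(≡9), b=11^1·(≡2) mod 11; (9|11)=+1, (2|11)=-1; (−1)^{-1·1·5}·(+1)^1·(-1)^-1 = +1.
v=∞: 165 > 0 and -3003 < 0  ⇒  (a,b)_∞ = +1.
v=3: a=3^1·(≡1), b=3^5·(≡1) mod 3; (1|3)=+1, (1|3)=+1; (−1)^{1·5·1}·(+1)^5·(+1)^1 = -1.
v=5: a=5^1·(≡3), b=5^0·(≡3) mod 5; (3|5)=-1, (3|5)=-1; (−1)^{1·0·2}·(-1)^0·(-1)^1 = -1.
v=2: v_2(a)=4, v_2(b)=-2; units ≡ 5, 5 (mod 8); ε·ε+αω+βω = 0·0+4·1+-2·1 ≡ 0  ⇒  (a,b)_2 = +1.
Ram(165, -3003) = {3, 5}; no ℚ_3-point on the conic.

[3, 5]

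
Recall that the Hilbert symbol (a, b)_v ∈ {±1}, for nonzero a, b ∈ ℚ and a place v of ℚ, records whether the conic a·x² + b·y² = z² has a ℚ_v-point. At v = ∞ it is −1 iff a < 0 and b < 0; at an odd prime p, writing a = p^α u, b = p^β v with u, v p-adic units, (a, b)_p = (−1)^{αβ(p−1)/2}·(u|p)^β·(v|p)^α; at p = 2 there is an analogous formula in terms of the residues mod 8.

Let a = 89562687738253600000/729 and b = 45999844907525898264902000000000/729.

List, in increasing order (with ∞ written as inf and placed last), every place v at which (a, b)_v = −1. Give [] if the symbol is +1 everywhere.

[5, 23]

(a, b) ≡ (1885, 2724695) mod (ℚ^×)²; places V = {2, 3, 5, 13, 19, 23, 29, 43, ∞}.
(a,b)_19: α=2, u≡11; β=3, v≡18 (mod 19); (11|19)=+1, (18|19)=-1; sign (−1)^0·+1^3·-1^2 = +1.
(a,b)_∞: sgn(1885)=+, sgn(2724695)=+, so +1.
(a,b)_2: α=8, β=10; u≡5, v≡7 (mod 8); ε(u)ε(v)=0·1, αω(v)=8·0, βω(u)=10·1; sum ≡ 0  ⇒  +1.
(a,b)_29: α=3, u≡5; β=5, v≡16 (mod 29); (5|29)=+1, (16|29)=+1; sign (−1)^0·+1^5·+1^3 = +1.
(a,b)_23: α=2, u≡22; β=3, v≡5 (mod 23); (22|23)=-1, (5|23)=-1; sign (−1)^0·-1^3·-1^2 = -1.
(a,b)_5: α=5, u≡3; β=9, v≡1 (mod 5); (3|5)=-1, (1|5)=+1; sign (−1)^0·-1^9·+1^5 = -1.
(a,b)_3: α=-6, u≡1; β=-6, v≡2 (mod 3); (1|3)=+1, (2|3)=-1; sign (−1)^0·+1^-6·-1^-6 = +1.
(a,b)_13: α=1, u≡8; β=2, v≡12 (mod 13); (8|13)=-1, (12|13)=+1; sign (−1)^0·-1^2·+1^1 = +1.
(a,b)_43: α=2, u≡36; β=3, v≡34 (mod 43); (36|43)=+1, (34|43)=-1; sign (−1)^0·+1^3·-1^2 = +1.
Ram(1885, 2724695) = {5, 23}; no ℚ_5-point on the conic.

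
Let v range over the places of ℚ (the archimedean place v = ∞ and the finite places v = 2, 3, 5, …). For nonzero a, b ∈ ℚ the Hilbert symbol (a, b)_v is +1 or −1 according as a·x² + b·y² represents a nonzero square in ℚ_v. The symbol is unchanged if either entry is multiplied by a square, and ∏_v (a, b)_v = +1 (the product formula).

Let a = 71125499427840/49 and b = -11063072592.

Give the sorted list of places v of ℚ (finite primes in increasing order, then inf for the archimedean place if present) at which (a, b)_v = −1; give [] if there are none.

[2, 5]

Mod squares: a ≡ 935, b ≡ -13. Check v ∈ {∞, 2, 3, 5, 7, 11, 13, 17}.
v=7: a=7^-2·(≡4), b=7^0·(≡2) mod 7; (4|7)=+1, (2|7)=+1; (−1)^{-2·0·3}·(+1)^0·(+1)^-2 = +1.
v=2: v_2(a)=10, v_2(b)=4; units ≡ 7, 3 (mod 8); ε·ε+αω+βω = 1·1+10·1+4·0 ≡ 1  ⇒  (a,b)_2 = -1.
v=∞: 935 > 0 and -13 < 0  ⇒  (a,b)_∞ = +1.
v=17: a=17^3·(≡13), b=17^2·(≡4) mod 17; (13|17)=+1, (4|17)=+1; (−1)^{3·2·8}·(+1)^2·(+1)^3 = +1.
v=3: a=3^2·(≡2), b=3^2·(≡2) mod 3; (2|3)=-1, (2|3)=-1; (−1)^{2·2·1}·(-1)^2·(-1)^2 = +1.
v=5: a=5^1·(≡2), b=5^0·(≡3) mod 5; (2|5)=-1, (3|5)=-1; (−1)^{1·0·2}·(-1)^0·(-1)^1 = -1.
v=11: a=11^1·(≡7), b=11^2·(≡9) mod 11; (7|11)=-1, (9|11)=+1; (−1)^{1·2·5}·(-1)^2·(+1)^1 = +1.
v=13: a=13^4·(≡12), b=13^3·(≡1) mod 13; (12|13)=+1, (1|13)=+1; (−1)^{4·3·6}·(+1)^3·(+1)^4 = +1.
Ram(935, -13) = {2, 5}; no ℚ_2-point on the conic.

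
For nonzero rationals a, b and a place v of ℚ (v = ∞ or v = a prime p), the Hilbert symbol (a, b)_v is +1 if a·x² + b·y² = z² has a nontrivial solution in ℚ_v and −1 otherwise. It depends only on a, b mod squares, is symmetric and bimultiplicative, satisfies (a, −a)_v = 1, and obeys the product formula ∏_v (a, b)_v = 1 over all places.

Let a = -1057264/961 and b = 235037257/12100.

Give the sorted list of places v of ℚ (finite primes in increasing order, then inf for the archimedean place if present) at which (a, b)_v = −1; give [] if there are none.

[29, 31]

Mod squares: a ≡ -391, b ≡ 1390753. Check v ∈ {∞, 2, 5, 7, 11, 13, 17, 23, 29, 31}.
v=11: a=11^0·(≡3), b=11^-2·(≡4) mod 11; (3|11)=+1, (4|11)=+1; (−1)^{0·-2·5}·(+1)^-2·(+1)^0 = +1.
v=5: a=5^0·(≡1), b=5^-2·(≡3) mod 5; (1|5)=+1, (3|5)=-1; (−1)^{0·-2·2}·(+1)^-2·(-1)^0 = +1.
v=29: a=29^0·(≡19), b=29^1·(≡23) mod 29; (19|29)=-1, (23|29)=+1; (−1)^{0·1·14}·(-1)^1·(+1)^0 = -1.
v=2: v_2(a)=4, v_2(b)=-2; units ≡ 1, 1 (mod 8); ε·ε+αω+βω = 0·0+4·0+-2·0 ≡ 0  ⇒  (a,b)_2 = +1.
v=17: a=17^1·(≡5), b=17^1·(≡14) mod 17; (5|17)=-1, (14|17)=-1; (−1)^{1·1·8}·(-1)^1·(-1)^1 = +1.
v=31: a=31^-2·(≡22), b=31^1·(≡27) mod 31; (22|31)=-1, (27|31)=-1; (−1)^{-2·1·15}·(-1)^1·(-1)^-2 = -1.
v=∞: -391 < 0 and 1390753 > 0  ⇒  (a,b)_∞ = +1.
v=13: a=13^2·(≡3), b=13^3·(≡3) mod 13; (3|13)=+1, (3|13)=+1; (−1)^{2·3·6}·(+1)^3·(+1)^2 = +1.
v=23: a=23^1·(≡12), b=23^0·(≡2) mod 23; (12|23)=+1, (2|23)=+1; (−1)^{1·0·11}·(+1)^0·(+1)^1 = +1.
v=7: a=7^0·(≡1), b=7^1·(≡3) mod 7; (1|7)=+1, (3|7)=-1; (−1)^{0·1·3}·(+1)^1·(-1)^0 = +1.
|Ram(-391, 1390753)| = 2, even; anisotropic at {29, 31}.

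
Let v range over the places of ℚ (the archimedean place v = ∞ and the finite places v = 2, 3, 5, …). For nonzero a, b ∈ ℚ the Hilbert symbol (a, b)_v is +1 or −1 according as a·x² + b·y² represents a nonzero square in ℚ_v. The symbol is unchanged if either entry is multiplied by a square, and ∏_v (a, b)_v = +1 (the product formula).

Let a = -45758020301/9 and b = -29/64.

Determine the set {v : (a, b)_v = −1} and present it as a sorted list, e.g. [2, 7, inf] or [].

(a, b) ≡ (-22661, -29) mod (ℚ^×)²; places V = {2, 3, 7, 17, 29, 31, 43, ∞}.
(a,b)_43: α=1, u≡19; β=0, v≡15 (mod 43); (19|43)=-1, (15|43)=+1; sign (−1)^0·-1^0·+1^1 = +1.
(a,b)_17: α=1, u≡11; β=0, v≡3 (mod 17); (11|17)=-1, (3|17)=-1; sign (−1)^0·-1^0·-1^1 = -1.
(a,b)_29: α=2, u≡8; β=1, v≡24 (mod 29); (8|29)=-1, (24|29)=+1; sign (−1)^0·-1^1·+1^2 = -1.
(a,b)_7: α=4, u≡6; β=0, v≡6 (mod 7); (6|7)=-1, (6|7)=-1; sign (−1)^0·-1^0·-1^4 = +1.
(a,b)_3: α=-2, u≡1; β=0, v≡1 (mod 3); (1|3)=+1, (1|3)=+1; sign (−1)^0·+1^0·+1^-2 = +1.
(a,b)_31: α=1, u≡12; β=0, v≡1 (mod 31); (12|31)=-1, (1|31)=+1; sign (−1)^0·-1^0·+1^1 = +1.
(a,b)_2: α=0, β=-6; u≡3, v≡3 (mod 8); ε(u)ε(v)=1·1, αω(v)=0·1, βω(u)=-6·1; sum ≡ 1  ⇒  -1.
(a,b)_∞: sgn(-22661)=−, sgn(-29)=−, so -1.
Ram(-22661, -29) = {2, 17, 29, ∞}; no ℚ_2-point on the conic.

[2, 17, 29, inf]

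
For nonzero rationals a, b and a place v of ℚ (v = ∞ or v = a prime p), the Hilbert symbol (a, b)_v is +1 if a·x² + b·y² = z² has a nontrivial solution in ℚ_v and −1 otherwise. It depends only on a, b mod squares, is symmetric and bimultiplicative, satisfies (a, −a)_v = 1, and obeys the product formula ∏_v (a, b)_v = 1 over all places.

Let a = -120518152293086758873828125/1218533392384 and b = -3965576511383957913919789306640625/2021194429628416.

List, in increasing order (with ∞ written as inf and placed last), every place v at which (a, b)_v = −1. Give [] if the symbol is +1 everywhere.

[2, inf]

(a, b) ≡ (-53, -17) mod (ℚ^×)²; places V = {2, 3, 5, 7, 11, 17, 41, 53, 59, ∞}.
(a,b)_2: α=-22, β=-34; u≡3, v≡7 (mod 8); ε(u)ε(v)=1·1, αω(v)=-22·0, βω(u)=-34·1; sum ≡ 1  ⇒  -1.
(a,b)_53: α=3, u≡52; β=4, v≡4 (mod 53); (52|53)=+1, (4|53)=+1; sign (−1)^0·+1^4·+1^3 = +1.
(a,b)_7: α=-4, u≡3; β=-6, v≡4 (mod 7); (3|7)=-1, (4|7)=+1; sign (−1)^0·-1^-6·+1^-4 = +1.
(a,b)_41: α=4, u≡28; β=6, v≡22 (mod 41); (28|41)=-1, (22|41)=-1; sign (−1)^0·-1^6·-1^4 = +1.
(a,b)_11: α=-2, u≡7; β=2, v≡5 (mod 11); (7|11)=-1, (5|11)=+1; sign (−1)^0·-1^2·+1^-2 = +1.
(a,b)_∞: sgn(-53)=−, sgn(-17)=−, so -1.
(a,b)_59: α=2, u≡58; β=0, v≡56 (mod 59); (58|59)=-1, (56|59)=-1; sign (−1)^0·-1^0·-1^2 = +1.
(a,b)_3: α=6, u≡1; β=6, v≡1 (mod 3); (1|3)=+1, (1|3)=+1; sign (−1)^0·+1^6·+1^6 = +1.
(a,b)_5: α=8, u≡2; β=12, v≡3 (mod 5); (2|5)=-1, (3|5)=-1; sign (−1)^0·-1^12·-1^8 = +1.
(a,b)_17: α=2, u≡9; β=3, v≡13 (mod 17); (9|17)=+1, (13|17)=+1; sign (−1)^0·+1^3·+1^2 = +1.
(-53, -17 / ℚ) ramifies at {2, ∞}: a division algebra.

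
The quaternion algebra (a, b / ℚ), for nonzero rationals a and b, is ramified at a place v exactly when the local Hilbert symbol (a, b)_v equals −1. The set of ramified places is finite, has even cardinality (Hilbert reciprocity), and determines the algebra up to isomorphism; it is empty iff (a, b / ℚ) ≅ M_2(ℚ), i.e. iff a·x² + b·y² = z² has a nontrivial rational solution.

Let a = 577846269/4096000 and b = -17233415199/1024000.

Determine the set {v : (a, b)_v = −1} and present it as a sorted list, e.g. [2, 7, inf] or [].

(a, b) ≡ (2210, -390) mod (ℚ^×)²; places V = {2, 3, 5, 7, 11, 13, 17, ∞}.
(a,b)_3: α=2, u≡2; β=3, v≡2 (mod 3); (2|3)=-1, (2|3)=-1; sign (−1)^0·-1^3·-1^2 = -1.
(a,b)_13: α=1, u≡4; β=3, v≡1 (mod 13); (4|13)=+1, (1|13)=+1; sign (−1)^0·+1^3·+1^1 = +1.
(a,b)_11: α=2, u≡7; β=2, v≡10 (mod 11); (7|11)=-1, (10|11)=-1; sign (−1)^0·-1^2·-1^2 = +1.
(a,b)_17: α=1, u≡6; β=0, v≡4 (mod 17); (6|17)=-1, (4|17)=+1; sign (−1)^0·-1^0·+1^1 = +1.
(a,b)_2: α=-15, β=-13; u≡1, v≡5 (mod 8); ε(u)ε(v)=0·0, αω(v)=-15·1, βω(u)=-13·0; sum ≡ 1  ⇒  -1.
(a,b)_5: α=-3, u≡3; β=-3, v≡3 (mod 5); (3|5)=-1, (3|5)=-1; sign (−1)^0·-1^-3·-1^-3 = +1.
(a,b)_∞: sgn(2210)=+, sgn(-390)=−, so +1.
(a,b)_7: α=4, u≡5; β=4, v≡1 (mod 7); (5|7)=-1, (1|7)=+1; sign (−1)^0·-1^4·+1^4 = +1.
(2210, -390 / ℚ) ramifies at {2, 3}: a division algebra.

[2, 3]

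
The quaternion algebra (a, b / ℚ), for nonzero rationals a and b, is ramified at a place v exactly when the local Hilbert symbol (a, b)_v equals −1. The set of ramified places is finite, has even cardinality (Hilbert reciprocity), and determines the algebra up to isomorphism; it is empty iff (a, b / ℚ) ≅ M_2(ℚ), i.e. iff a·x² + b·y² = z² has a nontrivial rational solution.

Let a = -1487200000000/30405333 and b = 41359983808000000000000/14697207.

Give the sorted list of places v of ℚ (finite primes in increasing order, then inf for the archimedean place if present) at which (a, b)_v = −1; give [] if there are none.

Mod squares: a ≡ -25806, b ≡ 1309. Check v ∈ {∞, 2, 3, 5, 7, 11, 13, 17, 23}.
v=17: a=17^-1·(≡5), b=17^1·(≡8) mod 17; (5|17)=-1, (8|17)=+1; (−1)^{-1·1·8}·(-1)^1·(+1)^-1 = -1.
v=2: v_2(a)=11, v_2(b)=18; units ≡ 1, 5 (mod 8); ε·ε+αω+βω = 0·0+11·1+18·0 ≡ 1  ⇒  (a,b)_2 = -1.
v=7: a=7^-2·(≡3), b=7^-3·(≡5) mod 7; (3|7)=-1, (5|7)=-1; (−1)^{-2·-3·3}·(-1)^-3·(-1)^-2 = -1.
v=∞: -25806 < 0 and 1309 > 0  ⇒  (a,b)_∞ = +1.
v=3: a=3^-1·(≡2), b=3^-4·(≡1) mod 3; (2|3)=-1, (1|3)=+1; (−1)^{-1·-4·1}·(-1)^-4·(+1)^-1 = +1.
v=23: a=23^-3·(≡15), b=23^-2·(≡15) mod 23; (15|23)=-1, (15|23)=-1; (−1)^{-3·-2·11}·(-1)^-2·(-1)^-3 = -1.
v=5: a=5^8·(≡1), b=5^12·(≡4) mod 5; (1|5)=+1, (4|5)=+1; (−1)^{8·12·2}·(+1)^12·(+1)^8 = +1.
v=13: a=13^2·(≡4), b=13^4·(≡9) mod 13; (4|13)=+1, (9|13)=+1; (−1)^{2·4·6}·(+1)^4·(+1)^2 = +1.
v=11: a=11^1·(≡6), b=11^3·(≡9) mod 11; (6|11)=-1, (9|11)=+1; (−1)^{1·3·5}·(-1)^3·(+1)^1 = +1.
Ram(-25806, 1309) = {2, 7, 17, 23}; no ℚ_2-point on the conic.

[2, 7, 17, 23]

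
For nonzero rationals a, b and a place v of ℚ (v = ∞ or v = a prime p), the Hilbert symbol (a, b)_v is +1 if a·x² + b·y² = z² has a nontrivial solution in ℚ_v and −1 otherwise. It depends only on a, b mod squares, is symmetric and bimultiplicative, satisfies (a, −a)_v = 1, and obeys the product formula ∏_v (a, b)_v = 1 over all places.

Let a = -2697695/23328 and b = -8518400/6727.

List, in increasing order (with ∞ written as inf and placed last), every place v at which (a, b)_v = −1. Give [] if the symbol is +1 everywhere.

(a, b) ≡ (-910, -77) mod (ℚ^×)²; places V = {2, 3, 5, 7, 11, 13, 31, ∞}.
(a,b)_13: α=1, u≡5; β=0, v≡1 (mod 13); (5|13)=-1, (1|13)=+1; sign (−1)^0·-1^0·+1^1 = +1.
(a,b)_5: α=1, u≡2; β=2, v≡2 (mod 5); (2|5)=-1, (2|5)=-1; sign (−1)^0·-1^2·-1^1 = -1.
(a,b)_31: α=0, u≡5; β=-2, v≡4 (mod 31); (5|31)=+1, (4|31)=+1; sign (−1)^0·+1^-2·+1^0 = +1.
(a,b)_7: α=3, u≡6; β=-1, v≡6 (mod 7); (6|7)=-1, (6|7)=-1; sign (−1)^1·-1^-1·-1^3 = -1.
(a,b)_∞: sgn(-910)=−, sgn(-77)=−, so -1.
(a,b)_2: α=-5, β=8; u≡1, v≡3 (mod 8); ε(u)ε(v)=0·1, αω(v)=-5·1, βω(u)=8·0; sum ≡ 1  ⇒  -1.
(a,b)_3: α=-6, u≡2; β=0, v≡1 (mod 3); (2|3)=-1, (1|3)=+1; sign (−1)^0·-1^0·+1^-6 = +1.
(a,b)_11: α=2, u≡3; β=3, v≡4 (mod 11); (3|11)=+1, (4|11)=+1; sign (−1)^0·+1^3·+1^2 = +1.
(-910, -77 / ℚ) ramifies at {2, 5, 7, ∞}: a division algebra.

[2, 5, 7, inf]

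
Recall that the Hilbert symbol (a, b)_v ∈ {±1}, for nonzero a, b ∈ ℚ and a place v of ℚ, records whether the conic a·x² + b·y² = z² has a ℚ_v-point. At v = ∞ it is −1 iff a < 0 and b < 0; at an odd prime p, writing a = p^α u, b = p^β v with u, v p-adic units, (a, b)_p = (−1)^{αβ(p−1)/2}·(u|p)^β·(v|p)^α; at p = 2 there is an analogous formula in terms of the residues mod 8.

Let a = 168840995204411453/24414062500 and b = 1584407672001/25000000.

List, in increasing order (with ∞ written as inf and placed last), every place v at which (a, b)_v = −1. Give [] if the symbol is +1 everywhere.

Mod squares: a ≡ 1517, b ≡ 41. Check v ∈ {∞, 2, 3, 5, 7, 11, 23, 37, 41}.
v=2: v_2(a)=-2, v_2(b)=-6; units ≡ 5, 1 (mod 8); ε·ε+αω+βω = 0·0+-2·0+-6·1 ≡ 0  ⇒  (a,b)_2 = +1.
v=5: a=5^-14·(≡2), b=5^-8·(≡4) mod 5; (2|5)=-1, (4|5)=+1; (−1)^{-14·-8·2}·(-1)^-8·(+1)^-14 = +1.
v=3: a=3^0·(≡2), b=3^2·(≡2) mod 3; (2|3)=-1, (2|3)=-1; (−1)^{0·2·1}·(-1)^2·(-1)^0 = +1.
v=11: a=11^2·(≡6), b=11^2·(≡6) mod 11; (6|11)=-1, (6|11)=-1; (−1)^{2·2·5}·(-1)^2·(-1)^2 = +1.
v=37: a=37^3·(≡28), b=37^2·(≡36) mod 37; (28|37)=+1, (36|37)=+1; (−1)^{3·2·18}·(+1)^2·(+1)^3 = +1.
v=7: a=7^4·(≡5), b=7^2·(≡5) mod 7; (5|7)=-1, (5|7)=-1; (−1)^{4·2·3}·(-1)^2·(-1)^4 = +1.
v=∞: 1517 > 0 and 41 > 0  ⇒  (a,b)_∞ = +1.
v=41: a=41^1·(≡36), b=41^1·(≡8) mod 41; (36|41)=+1, (8|41)=+1; (−1)^{1·1·20}·(+1)^1·(+1)^1 = +1.
v=23: a=23^4·(≡7), b=23^2·(≡18) mod 23; (7|23)=-1, (18|23)=+1; (−1)^{4·2·11}·(-1)^2·(+1)^4 = +1.
Every local symbol is +1, so the conic 1517·x² + 41·y² = z² has ℚ_v-points for all v and hence a ℚ-point; (a, b / ℚ) ≅ M_2(ℚ).

[]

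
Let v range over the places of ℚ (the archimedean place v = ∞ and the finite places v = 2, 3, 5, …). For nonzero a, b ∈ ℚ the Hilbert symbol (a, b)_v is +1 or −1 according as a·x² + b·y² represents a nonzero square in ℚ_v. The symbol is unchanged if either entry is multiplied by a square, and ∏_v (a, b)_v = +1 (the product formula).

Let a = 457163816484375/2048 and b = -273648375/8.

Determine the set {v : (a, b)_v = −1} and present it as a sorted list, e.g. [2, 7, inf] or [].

(a, b) ≡ (910, -30030) mod (ℚ^×)²; places V = {2, 3, 5, 7, 11, 13, ∞}.
(a,b)_3: α=12, u≡1; β=7, v≡1 (mod 3); (1|3)=+1, (1|3)=+1; sign (−1)^0·+1^7·+1^12 = +1.
(a,b)_13: α=1, u≡6; β=1, v≡3 (mod 13); (6|13)=-1, (3|13)=+1; sign (−1)^0·-1^1·+1^1 = -1.
(a,b)_∞: sgn(910)=+, sgn(-30030)=−, so +1.
(a,b)_11: α=2, u≡2; β=1, v≡3 (mod 11); (2|11)=-1, (3|11)=+1; sign (−1)^0·-1^1·+1^2 = -1.
(a,b)_2: α=-11, β=-3; u≡7, v≡1 (mod 8); ε(u)ε(v)=1·0, αω(v)=-11·0, βω(u)=-3·0; sum ≡ 0  ⇒  +1.
(a,b)_7: α=1, u≡1; β=1, v≡2 (mod 7); (1|7)=+1, (2|7)=+1; sign (−1)^1·+1^1·+1^1 = -1.
(a,b)_5: α=7, u≡2; β=3, v≡1 (mod 5); (2|5)=-1, (1|5)=+1; sign (−1)^0·-1^3·+1^7 = -1.
Ram(910, -30030) = {5, 7, 11, 13}; no ℚ_5-point on the conic.

[5, 7, 11, 13]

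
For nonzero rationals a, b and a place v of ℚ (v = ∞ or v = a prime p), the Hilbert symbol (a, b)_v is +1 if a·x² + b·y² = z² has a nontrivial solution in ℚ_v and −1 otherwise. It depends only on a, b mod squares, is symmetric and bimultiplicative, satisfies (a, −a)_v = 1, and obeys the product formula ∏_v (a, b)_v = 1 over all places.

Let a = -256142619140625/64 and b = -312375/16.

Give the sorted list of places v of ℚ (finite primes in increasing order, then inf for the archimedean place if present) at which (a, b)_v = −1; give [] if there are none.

[17, inf]

(a, b) ≡ (-105, -255) mod (ℚ^×)²; places V = {2, 3, 5, 7, 17, ∞}.
(a,b)_5: α=9, u≡1; β=3, v≡1 (mod 5); (1|5)=+1, (1|5)=+1; sign (−1)^0·+1^3·+1^9 = +1.
(a,b)_17: α=2, u≡7; β=1, v≡15 (mod 17); (7|17)=-1, (15|17)=+1; sign (−1)^0·-1^1·+1^2 = -1.
(a,b)_3: α=3, u≡1; β=1, v≡2 (mod 3); (1|3)=+1, (2|3)=-1; sign (−1)^1·+1^1·-1^3 = +1.
(a,b)_2: α=-6, β=-4; u≡7, v≡1 (mod 8); ε(u)ε(v)=1·0, αω(v)=-6·0, βω(u)=-4·0; sum ≡ 0  ⇒  +1.
(a,b)_∞: sgn(-105)=−, sgn(-255)=−, so -1.
(a,b)_7: α=5, u≡5; β=2, v≡1 (mod 7); (5|7)=-1, (1|7)=+1; sign (−1)^0·-1^2·+1^5 = +1.
(-105, -255 / ℚ) ramifies at {17, ∞}: a division algebra.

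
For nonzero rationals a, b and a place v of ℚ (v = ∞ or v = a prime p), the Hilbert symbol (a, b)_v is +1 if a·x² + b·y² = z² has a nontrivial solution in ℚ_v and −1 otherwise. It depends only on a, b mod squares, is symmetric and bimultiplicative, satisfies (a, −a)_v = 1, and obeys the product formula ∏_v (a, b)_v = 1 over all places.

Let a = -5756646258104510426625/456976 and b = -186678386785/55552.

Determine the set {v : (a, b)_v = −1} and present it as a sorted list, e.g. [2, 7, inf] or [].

Mod squares: a ≡ -51865, b ≡ -1645945. Check v ∈ {∞, 2, 3, 5, 7, 11, 13, 23, 31, 37, 41}.
v=31: a=31^0·(≡11), b=31^-1·(≡19) mod 31; (11|31)=-1, (19|31)=+1; (−1)^{0·-1·15}·(-1)^-1·(+1)^0 = -1.
v=5: a=5^3·(≡2), b=5^1·(≡4) mod 5; (2|5)=-1, (4|5)=+1; (−1)^{3·1·2}·(-1)^1·(+1)^3 = -1.
v=2: v_2(a)=-4, v_2(b)=-8; units ≡ 7, 7 (mod 8); ε·ε+αω+βω = 1·1+-4·0+-8·0 ≡ 1  ⇒  (a,b)_2 = -1.
v=23: a=23^1·(≡11), b=23^0·(≡12) mod 23; (11|23)=-1, (12|23)=+1; (−1)^{1·0·11}·(-1)^0·(+1)^1 = +1.
v=7: a=7^0·(≡6), b=7^-1·(≡1) mod 7; (6|7)=-1, (1|7)=+1; (−1)^{0·-1·3}·(-1)^-1·(+1)^0 = -1.
v=13: a=13^-4·(≡11), b=13^0·(≡2) mod 13; (11|13)=-1, (2|13)=-1; (−1)^{-4·0·6}·(-1)^0·(-1)^-4 = +1.
v=3: a=3^2·(≡2), b=3^0·(≡2) mod 3; (2|3)=-1, (2|3)=-1; (−1)^{2·0·1}·(-1)^0·(-1)^2 = +1.
v=37: a=37^2·(≡21), b=37^1·(≡25) mod 37; (21|37)=+1, (25|37)=+1; (−1)^{2·1·18}·(+1)^1·(+1)^2 = +1.
v=∞: -51865 < 0 and -1645945 < 0  ⇒  (a,b)_∞ = -1.
v=41: a=41^3·(≡3), b=41^3·(≡28) mod 41; (3|41)=-1, (28|41)=-1; (−1)^{3·3·20}·(-1)^3·(-1)^3 = +1.
v=11: a=11^9·(≡3), b=11^4·(≡6) mod 11; (3|11)=+1, (6|11)=-1; (−1)^{9·4·5}·(+1)^4·(-1)^9 = -1.
(-51865, -1645945 / ℚ) ramifies at {2, 5, 7, 11, 31, ∞}: a division algebra.

[2, 5, 7, 11, 31, inf]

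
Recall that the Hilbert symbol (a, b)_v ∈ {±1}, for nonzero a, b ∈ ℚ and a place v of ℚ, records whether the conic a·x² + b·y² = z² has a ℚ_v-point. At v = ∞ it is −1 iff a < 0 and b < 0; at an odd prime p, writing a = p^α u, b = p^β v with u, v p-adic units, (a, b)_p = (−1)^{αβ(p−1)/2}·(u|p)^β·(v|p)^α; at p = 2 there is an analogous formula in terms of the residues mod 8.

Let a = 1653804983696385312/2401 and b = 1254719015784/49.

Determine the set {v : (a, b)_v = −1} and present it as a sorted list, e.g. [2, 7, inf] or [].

Mod squares: a ≡ 951938, b ≡ 26. Check v ∈ {∞, 2, 3, 7, 13, 19, 41, 47}.
v=7: a=7^-4·(≡2), b=7^-2·(≡3) mod 7; (2|7)=+1, (3|7)=-1; (−1)^{-4·-2·3}·(+1)^-2·(-1)^-4 = +1.
v=19: a=19^3·(≡15), b=19^2·(≡17) mod 19; (15|19)=-1, (17|19)=+1; (−1)^{3·2·9}·(-1)^2·(+1)^3 = +1.
v=47: a=47^3·(≡31), b=47^2·(≡46) mod 47; (31|47)=-1, (46|47)=-1; (−1)^{3·2·23}·(-1)^2·(-1)^3 = -1.
v=3: a=3^4·(≡2), b=3^2·(≡2) mod 3; (2|3)=-1, (2|3)=-1; (−1)^{4·2·1}·(-1)^2·(-1)^4 = +1.
v=∞: 951938 > 0 and 26 > 0  ⇒  (a,b)_∞ = +1.
v=2: v_2(a)=5, v_2(b)=3; units ≡ 1, 5 (mod 8); ε·ε+αω+βω = 0·0+5·1+3·0 ≡ 1  ⇒  (a,b)_2 = -1.
v=41: a=41^3·(≡3), b=41^2·(≡6) mod 41; (3|41)=-1, (6|41)=-1; (−1)^{3·2·20}·(-1)^2·(-1)^3 = -1.
v=13: a=13^1·(≡3), b=13^1·(≡11) mod 13; (3|13)=+1, (11|13)=-1; (−1)^{1·1·6}·(+1)^1·(-1)^1 = -1.
(951938, 26 / ℚ) ramifies at {2, 13, 41, 47}: a division algebra.

[2, 13, 41, 47]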